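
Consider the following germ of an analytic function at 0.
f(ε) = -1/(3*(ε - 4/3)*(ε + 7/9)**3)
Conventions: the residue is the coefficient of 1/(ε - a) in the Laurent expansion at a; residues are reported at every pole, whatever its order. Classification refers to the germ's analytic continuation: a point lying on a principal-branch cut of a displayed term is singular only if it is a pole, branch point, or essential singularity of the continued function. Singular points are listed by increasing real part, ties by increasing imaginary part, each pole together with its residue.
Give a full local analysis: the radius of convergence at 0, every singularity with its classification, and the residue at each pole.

Radius of convergence at 0: 7/9.
At -7/9: a pole of order 3; residue 243/6859.
At 4/3: a pole of order 1; residue -243/6859.

Denominator factor (ε + 7/9)^3: pole of order 3 at -7/9, modulus 7/9.
Denominator factor (ε - 4/3): pole of order 1 at 4/3, modulus 4/3.
The radius of convergence is the smallest modulus among the singular points: 7/9.
At the order-3 pole -7/9 set g(ε) = (ε - (-7/9))^3*f(ε) = -1/(3*(ε - 4/3)).
Order-3 pole: residue = g''(a)/2; g''(-7/9) = 486/6859, so the residue is 243/6859.
At the order-1 pole 4/3 set g(ε) = (ε - (4/3))*f(ε) = -1/(3*(ε + 7/9)**3).
Simple pole: residue = g(a) at a = 4/3, which is -243/6859.
List the singular points by increasing real part (a conjugate pair: the negative imaginary part first).


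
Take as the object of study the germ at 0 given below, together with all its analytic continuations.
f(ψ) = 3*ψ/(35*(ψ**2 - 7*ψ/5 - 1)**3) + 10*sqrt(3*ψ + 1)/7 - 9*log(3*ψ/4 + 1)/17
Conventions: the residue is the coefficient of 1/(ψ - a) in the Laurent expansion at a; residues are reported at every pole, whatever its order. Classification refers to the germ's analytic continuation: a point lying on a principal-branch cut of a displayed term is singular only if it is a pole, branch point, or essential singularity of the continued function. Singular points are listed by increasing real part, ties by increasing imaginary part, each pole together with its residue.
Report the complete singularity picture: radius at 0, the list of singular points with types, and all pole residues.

Radius of convergence at 0: 1/3.
At -4/3: a logarithmic branch point.
At 7/10 - (1/10)*sqrt(149): a pole of order 3; residue -(1125/3307949)*sqrt(149).
At -1/3: an algebraic (square-root) branch point.
At 7/10 + (1/10)*sqrt(149): a pole of order 3; residue (1125/3307949)*sqrt(149).

Denominator factor (ψ**2 - 7*ψ/5 - 1)^3: discriminant 149/25, real irrational roots 7/10 + (1/10)*sqrt(149) and 7/10 - (1/10)*sqrt(149); poles of order 3, moduli 7/10 + (1/10)*sqrt(149) and -7/10 + (1/10)*sqrt(149).
Branch term (10/7)*sqrt(1 - ψ/(-1/3)): its argument vanishes at ψ = -1/3, a square-root branch point, modulus 1/3.
Branch term (-9/17)*log(1 - ψ/(-4/3)): its argument vanishes at ψ = -4/3, a logarithmic branch point, modulus 4/3.
The radius of convergence is the smallest modulus among the singular points: 1/3.
The branch terms are analytic at 7/10 - (1/10)*sqrt(149) and contribute nothing to the residue; only the rational part matters.
The factor ψ**2 - 7*ψ/5 - 1 splits as (ψ - a)(ψ - a') with a = 7/10 - (1/10)*sqrt(149), a' = 7/10 + (1/10)*sqrt(149). At the order-3 pole a set g(ψ) = (ψ - a)^3*(rational part) = [3*ψ/35] / (ψ - a')^3.
Order-3 pole: residue = g''(a)/2; g''(7/10 - (1/10)*sqrt(149)) = -(2250/3307949)*sqrt(149), so the residue is -(1125/3307949)*sqrt(149).
The branch terms are analytic at 7/10 + (1/10)*sqrt(149) and contribute nothing to the residue; only the rational part matters.
The factor ψ**2 - 7*ψ/5 - 1 splits as (ψ - a)(ψ - a') with a = 7/10 + (1/10)*sqrt(149), a' = 7/10 - (1/10)*sqrt(149). At the order-3 pole a set g(ψ) = (ψ - a)^3*(rational part) = [3*ψ/35] / (ψ - a')^3.
Order-3 pole: residue = g''(a)/2; g''(7/10 + (1/10)*sqrt(149)) = (2250/3307949)*sqrt(149), so the residue is (1125/3307949)*sqrt(149).
List the singular points by increasing real part (a conjugate pair: the negative imaginary part first).


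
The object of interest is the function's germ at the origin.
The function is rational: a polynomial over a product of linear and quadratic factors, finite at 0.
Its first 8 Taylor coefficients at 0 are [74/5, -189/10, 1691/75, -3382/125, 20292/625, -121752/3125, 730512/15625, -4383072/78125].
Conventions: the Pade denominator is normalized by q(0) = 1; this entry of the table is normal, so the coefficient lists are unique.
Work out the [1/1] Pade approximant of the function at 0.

Taylor coefficients needed (read off): a_0 = 74/5, a_1 = -189/10, a_2 = 1691/75.
Write the denominator as Q(j) = 1 + q1*j. Requiring Q*f - P = O(j^3) with deg P <= 1 kills the coefficients of j^2..j^2 in Q*f:
  j^2: a_2 + q1*a_1 = 0, i.e. 1691/75 + (-189/10)*q1 = 0.
Solving this linear system: q1 = 3382/2835.
The numerator is Q*f truncated at degree 1: P0 = a_0 = 74/5; P1 = a_1 + q1*a_0 = -35279/28350.

The Pade approximant has numerator coefficients [74/5, -35279/28350]; denominator coefficients [1, 3382/2835].


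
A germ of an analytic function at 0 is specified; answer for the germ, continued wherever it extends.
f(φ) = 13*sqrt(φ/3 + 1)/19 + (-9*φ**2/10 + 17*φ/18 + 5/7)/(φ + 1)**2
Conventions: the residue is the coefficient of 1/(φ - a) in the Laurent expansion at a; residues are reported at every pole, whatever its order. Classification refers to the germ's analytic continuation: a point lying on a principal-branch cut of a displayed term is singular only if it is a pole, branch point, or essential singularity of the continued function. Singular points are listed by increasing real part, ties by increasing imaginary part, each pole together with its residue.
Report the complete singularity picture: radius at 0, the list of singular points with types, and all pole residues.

Denominator factor (φ + 1)^2: pole of order 2 at -1, modulus 1.
Branch term (13/19)*sqrt(1 - φ/(-3)): its argument vanishes at φ = -3, a square-root branch point, modulus 3.
The radius of convergence is the smallest modulus among the singular points: 1.
The branch term is analytic at -1 and contributes nothing to the residue; only the rational part matters.
At the order-2 pole -1 set g(φ) = (φ - (-1))^2*(rational part) = -9*φ**2/10 + 17*φ/18 + 5/7.
Order-2 pole: residue = g'(a); g'(-1) = 247/90, so the residue is 247/90.
List the singular points by increasing real part (a conjugate pair: the negative imaginary part first).

Radius of convergence at 0: 1.
At -3: an algebraic (square-root) branch point.
At -1: a pole of order 2; residue 247/90.


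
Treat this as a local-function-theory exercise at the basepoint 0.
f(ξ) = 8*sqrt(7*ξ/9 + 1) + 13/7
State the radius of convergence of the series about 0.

Branch term (8)*sqrt(1 - ξ/(-9/7)): its argument vanishes at ξ = -9/7, a square-root branch point, modulus 9/7.
The radius of convergence is the smallest modulus among the singular points: 9/7.

The radius of convergence is 9/7.


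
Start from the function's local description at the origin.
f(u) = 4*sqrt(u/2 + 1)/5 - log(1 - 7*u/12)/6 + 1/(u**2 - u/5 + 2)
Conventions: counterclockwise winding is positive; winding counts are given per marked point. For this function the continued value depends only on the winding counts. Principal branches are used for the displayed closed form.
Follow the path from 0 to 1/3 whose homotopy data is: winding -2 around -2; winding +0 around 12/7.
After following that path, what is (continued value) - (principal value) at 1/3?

The rational part is single-valued and drops out of the difference; each branch term changes only by its own monodromy.
(-1/6)*log(1 - u/(12/7)): winding 0 around 12/7, so this term returns to its principal value, contribution 0.
(4/5)*sqrt(1 - u/(-2)): winding -2 is even, the square root returns to the same sheet, contribution 0.
Summing the contributions at u = 1/3 gives 0.

Continued minus principal equals 0.


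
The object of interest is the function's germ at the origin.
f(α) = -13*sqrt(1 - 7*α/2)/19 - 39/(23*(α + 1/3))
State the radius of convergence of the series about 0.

The radius of convergence is 2/7.

Denominator factor (α + 1/3): pole of order 1 at -1/3, modulus 1/3.
Branch term (-13/19)*sqrt(1 - α/(2/7)): its argument vanishes at α = 2/7, a square-root branch point, modulus 2/7.
The radius of convergence is the smallest modulus among the singular points: 2/7.


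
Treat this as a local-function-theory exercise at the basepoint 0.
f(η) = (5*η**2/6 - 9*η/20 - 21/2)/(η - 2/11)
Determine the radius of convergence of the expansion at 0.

The radius of convergence is 2/11.

Denominator factor (η - 2/11): pole of order 1 at 2/11, modulus 2/11.
The radius of convergence is the smallest modulus among the singular points: 2/11.


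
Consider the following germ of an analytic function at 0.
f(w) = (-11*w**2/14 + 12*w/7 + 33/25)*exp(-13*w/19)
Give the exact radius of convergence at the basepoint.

The factor exp(-13*w/19) is entire and contributes no finite singular point.
The polynomial part has no poles.
No finite singular points: the Taylor series at 0 converges everywhere.

The radius of convergence is infinite.


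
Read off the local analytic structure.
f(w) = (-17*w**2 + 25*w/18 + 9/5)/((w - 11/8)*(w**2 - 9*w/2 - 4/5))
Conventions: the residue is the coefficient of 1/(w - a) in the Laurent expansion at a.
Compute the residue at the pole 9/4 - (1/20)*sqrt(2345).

The factor w**2 - 9*w/2 - 4/5 splits as (w - a)(w - a') with a = 9/4 - (1/20)*sqrt(2345), a' = 9/4 + (1/20)*sqrt(2345). At the order-1 pole a set g(w) = (w - a)*f(w) = [(-17*w**2 + 25*w/18 + 9/5)/(w - 11/8)] / (w - a').
Simple pole: residue = g(a) at a = 9/4 - (1/20)*sqrt(2345), which is -165712/14679 + (232160/983493)*sqrt(2345).

The residue is -165712/14679 + (232160/983493)*sqrt(2345).


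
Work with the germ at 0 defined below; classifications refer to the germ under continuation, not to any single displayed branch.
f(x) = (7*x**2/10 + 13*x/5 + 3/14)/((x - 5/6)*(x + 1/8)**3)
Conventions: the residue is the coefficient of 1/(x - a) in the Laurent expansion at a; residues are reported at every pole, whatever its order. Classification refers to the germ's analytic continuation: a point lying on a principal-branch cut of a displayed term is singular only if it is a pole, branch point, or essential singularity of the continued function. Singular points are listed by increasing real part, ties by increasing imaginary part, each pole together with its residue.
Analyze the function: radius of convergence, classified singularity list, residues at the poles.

Radius of convergence at 0: 1/8.
At -1/8: a pole of order 3; residue -277440/85169.
At 5/6: a pole of order 1; residue 277440/85169.

Denominator factor (x - 5/6): pole of order 1 at 5/6, modulus 5/6.
Denominator factor (x + 1/8)^3: pole of order 3 at -1/8, modulus 1/8.
The radius of convergence is the smallest modulus among the singular points: 1/8.
At the order-3 pole -1/8 set g(x) = (x - (-1/8))^3*f(x) = (7*x**2/10 + 13*x/5 + 3/14)/(x - 5/6).
Order-3 pole: residue = g''(a)/2; g''(-1/8) = -554880/85169, so the residue is -277440/85169.
At the order-1 pole 5/6 set g(x) = (x - (5/6))*f(x) = (7*x**2/10 + 13*x/5 + 3/14)/(x + 1/8)**3.
Simple pole: residue = g(a) at a = 5/6, which is 277440/85169.
List the singular points by increasing real part (a conjugate pair: the negative imaginary part first).


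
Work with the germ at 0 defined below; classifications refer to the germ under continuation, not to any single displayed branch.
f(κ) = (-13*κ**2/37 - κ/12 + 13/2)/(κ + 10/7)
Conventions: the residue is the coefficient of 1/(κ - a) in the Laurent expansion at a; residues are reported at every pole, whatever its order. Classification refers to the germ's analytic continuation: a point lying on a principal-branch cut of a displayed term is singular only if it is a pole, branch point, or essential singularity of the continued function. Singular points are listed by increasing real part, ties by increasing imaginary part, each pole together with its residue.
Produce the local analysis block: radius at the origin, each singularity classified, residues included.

Denominator factor (κ + 10/7): pole of order 1 at -10/7, modulus 10/7.
The radius of convergence is the smallest modulus among the singular points: 10/7.
At the order-1 pole -10/7 set g(κ) = (κ - (-10/7))*f(κ) = -13*κ**2/37 - κ/12 + 13/2.
Simple pole: residue = g(a) at a = -10/7, which is 32101/5439.

Radius of convergence at 0: 10/7.
At -10/7: a pole of order 1; residue 32101/5439.


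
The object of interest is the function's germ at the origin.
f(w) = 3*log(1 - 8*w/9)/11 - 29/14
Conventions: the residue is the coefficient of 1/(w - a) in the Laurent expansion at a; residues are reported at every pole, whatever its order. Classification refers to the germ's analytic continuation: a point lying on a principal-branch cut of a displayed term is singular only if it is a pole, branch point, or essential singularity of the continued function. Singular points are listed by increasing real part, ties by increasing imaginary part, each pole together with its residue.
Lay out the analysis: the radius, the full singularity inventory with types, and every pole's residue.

Branch term (3/11)*log(1 - w/(9/8)): its argument vanishes at w = 9/8, a logarithmic branch point, modulus 9/8.
The radius of convergence is the smallest modulus among the singular points: 9/8.

Radius of convergence at 0: 9/8.
At 9/8: a logarithmic branch point.


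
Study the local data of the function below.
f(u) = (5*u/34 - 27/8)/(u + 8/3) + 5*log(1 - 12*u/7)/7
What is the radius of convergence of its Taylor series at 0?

Denominator factor (u + 8/3): pole of order 1 at -8/3, modulus 8/3.
Branch term (5/7)*log(1 - u/(7/12)): its argument vanishes at u = 7/12, a logarithmic branch point, modulus 7/12.
The radius of convergence is the smallest modulus among the singular points: 7/12.

The radius of convergence is 7/12.


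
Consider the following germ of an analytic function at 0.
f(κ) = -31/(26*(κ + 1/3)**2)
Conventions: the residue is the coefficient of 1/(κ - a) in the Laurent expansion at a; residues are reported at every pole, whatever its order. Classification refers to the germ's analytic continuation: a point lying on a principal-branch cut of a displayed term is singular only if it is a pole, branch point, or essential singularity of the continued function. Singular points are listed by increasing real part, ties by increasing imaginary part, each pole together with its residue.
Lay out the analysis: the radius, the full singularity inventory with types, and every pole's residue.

Radius of convergence at 0: 1/3.
At -1/3: a pole of order 2; residue 0.

Denominator factor (κ + 1/3)^2: pole of order 2 at -1/3, modulus 1/3.
The radius of convergence is the smallest modulus among the singular points: 1/3.
At the order-2 pole -1/3 set g(κ) = (κ - (-1/3))^2*f(κ) = -31/26.
Order-2 pole: residue = g'(a); g'(-1/3) = 0, so the residue is 0.


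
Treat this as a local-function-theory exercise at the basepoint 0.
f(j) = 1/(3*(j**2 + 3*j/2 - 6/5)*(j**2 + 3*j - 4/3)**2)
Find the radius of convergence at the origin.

The radius of convergence is -3/2 + (1/6)*sqrt(129).

Denominator factor (j**2 + 3*j - 4/3)^2: discriminant 43/3, real irrational roots -3/2 + (1/6)*sqrt(129) and -3/2 - (1/6)*sqrt(129); poles of order 2, moduli -3/2 + (1/6)*sqrt(129) and 3/2 + (1/6)*sqrt(129).
Denominator factor (j**2 + 3*j/2 - 6/5): discriminant 141/20, real irrational roots -3/4 + (1/20)*sqrt(705) and -3/4 - (1/20)*sqrt(705); poles of order 1, moduli -3/4 + (1/20)*sqrt(705) and 3/4 + (1/20)*sqrt(705).
The radius of convergence is the smallest modulus among the singular points: -3/2 + (1/6)*sqrt(129).


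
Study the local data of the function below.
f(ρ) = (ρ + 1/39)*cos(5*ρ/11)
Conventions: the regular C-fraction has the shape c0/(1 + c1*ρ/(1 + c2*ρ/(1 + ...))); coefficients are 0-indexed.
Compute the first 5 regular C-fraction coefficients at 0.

The regular C-fraction coefficients are [1/39, -39, 368107/9438, -25/9438, -1625/736214].

Taylor coefficients (expand at 0): a_0 = 1/39, a_1 = 1, a_2 = -25/9438, a_3 = -25/242, a_4 = 625/13703976.
c0 = a_0 = 1/39. Peel one level at a time: if S = 1 + c*ρ/S' with S'(0) = 1, then c is the ρ-coefficient of S and S' = c*ρ/(S - 1).
S_1 = c0/f = 1 + (-39)*ρ + (368107/242)*ρ^2 + ...; c1 = -39.
S_2 = c1*ρ/(S_1 - 1) = 1 + (368107/9438)*ρ + (9202675/89075844)*ρ^2 + ...; c2 = 368107/9438.
S_3 = c2*ρ/(S_2 - 1) = 1 + (-25/9438)*ρ + (-3125/534491364)*ρ^2 + ...; c3 = -25/9438.
S_4 = c3*ρ/(S_3 - 1) = 1 + (-1625/736214)*ρ + ...; c4 = -1625/736214.


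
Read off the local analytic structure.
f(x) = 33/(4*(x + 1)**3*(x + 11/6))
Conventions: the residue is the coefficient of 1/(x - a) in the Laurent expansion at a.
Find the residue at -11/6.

At the order-1 pole -11/6 set g(x) = (x - (-11/6))*f(x) = 33/(4*(x + 1)**3).
Simple pole: residue = g(a) at a = -11/6, which is -1782/125.

The residue is -1782/125.


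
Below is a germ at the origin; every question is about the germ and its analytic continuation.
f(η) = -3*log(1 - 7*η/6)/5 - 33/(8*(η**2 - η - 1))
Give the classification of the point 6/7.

The point is a logarithmic branch point.

The term (-3/5)*log(1 - η/(6/7)) has argument 1 - 6/7/(6/7) = 0 at 6/7: a logarithmic (infinitely-sheeted) branch point; the remaining terms are analytic or single-valued there.


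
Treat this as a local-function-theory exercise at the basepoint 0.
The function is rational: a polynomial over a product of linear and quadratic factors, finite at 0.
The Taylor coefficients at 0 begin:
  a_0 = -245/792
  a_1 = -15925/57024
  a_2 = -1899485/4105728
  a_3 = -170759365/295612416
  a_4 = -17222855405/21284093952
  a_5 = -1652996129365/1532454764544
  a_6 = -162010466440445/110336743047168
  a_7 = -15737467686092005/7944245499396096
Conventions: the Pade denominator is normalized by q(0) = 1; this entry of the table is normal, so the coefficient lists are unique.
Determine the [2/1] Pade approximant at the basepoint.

The Pade approximant has numerator coefficients [-245/792, 656845/6140376, -29155/255849]; denominator coefficients [1, -696977/558216].


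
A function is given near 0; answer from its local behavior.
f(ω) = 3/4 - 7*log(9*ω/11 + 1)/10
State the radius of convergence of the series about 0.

Branch term (-7/10)*log(1 - ω/(-11/9)): its argument vanishes at ω = -11/9, a logarithmic branch point, modulus 11/9.
The radius of convergence is the smallest modulus among the singular points: 11/9.

The radius of convergence is 11/9.


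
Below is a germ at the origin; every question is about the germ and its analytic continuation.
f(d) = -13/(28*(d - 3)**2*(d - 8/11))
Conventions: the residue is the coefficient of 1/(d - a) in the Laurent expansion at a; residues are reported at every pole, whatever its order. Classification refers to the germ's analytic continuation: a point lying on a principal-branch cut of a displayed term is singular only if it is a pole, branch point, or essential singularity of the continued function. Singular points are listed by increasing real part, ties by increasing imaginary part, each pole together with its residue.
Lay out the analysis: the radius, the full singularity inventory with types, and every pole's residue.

Radius of convergence at 0: 8/11.
At 8/11: a pole of order 1; residue -1573/17500.
At 3: a pole of order 2; residue 1573/17500.

Denominator factor (d - 8/11): pole of order 1 at 8/11, modulus 8/11.
Denominator factor (d - 3)^2: pole of order 2 at 3, modulus 3.
The radius of convergence is the smallest modulus among the singular points: 8/11.
At the order-1 pole 8/11 set g(d) = (d - (8/11))*f(d) = -13/(28*(d - 3)**2).
Simple pole: residue = g(a) at a = 8/11, which is -1573/17500.
At the order-2 pole 3 set g(d) = (d - (3))^2*f(d) = -13/(28*(d - 8/11)).
Order-2 pole: residue = g'(a); g'(3) = 1573/17500, so the residue is 1573/17500.
List the singular points by increasing real part (a conjugate pair: the negative imaginary part first).


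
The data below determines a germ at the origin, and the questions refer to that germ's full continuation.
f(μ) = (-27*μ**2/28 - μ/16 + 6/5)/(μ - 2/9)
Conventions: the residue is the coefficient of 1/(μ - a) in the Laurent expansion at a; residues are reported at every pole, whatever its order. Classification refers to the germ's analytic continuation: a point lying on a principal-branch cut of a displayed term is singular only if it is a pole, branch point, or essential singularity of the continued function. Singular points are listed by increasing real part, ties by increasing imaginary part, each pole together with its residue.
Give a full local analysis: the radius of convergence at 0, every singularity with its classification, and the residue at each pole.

Denominator factor (μ - 2/9): pole of order 1 at 2/9, modulus 2/9.
The radius of convergence is the smallest modulus among the singular points: 2/9.
At the order-1 pole 2/9 set g(μ) = (μ - (2/9))*f(μ) = -27*μ**2/28 - μ/16 + 6/5.
Simple pole: residue = g(a) at a = 2/9, which is 2869/2520.

Radius of convergence at 0: 2/9.
At 2/9: a pole of order 1; residue 2869/2520.


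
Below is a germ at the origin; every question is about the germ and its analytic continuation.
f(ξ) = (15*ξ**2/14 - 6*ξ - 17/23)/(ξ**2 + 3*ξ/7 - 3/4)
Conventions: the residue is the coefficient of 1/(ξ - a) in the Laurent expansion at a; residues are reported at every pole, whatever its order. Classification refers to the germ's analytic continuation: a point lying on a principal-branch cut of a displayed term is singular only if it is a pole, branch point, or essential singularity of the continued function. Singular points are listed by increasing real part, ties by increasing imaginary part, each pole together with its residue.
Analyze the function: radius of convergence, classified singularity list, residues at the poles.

Radius of convergence at 0: -3/14 + (1/7)*sqrt(39).
At -3/14 - (1/7)*sqrt(39): a pole of order 1; residue -633/196 - (91421/703248)*sqrt(39).
At -3/14 + (1/7)*sqrt(39): a pole of order 1; residue -633/196 + (91421/703248)*sqrt(39).

Denominator factor (ξ**2 + 3*ξ/7 - 3/4): discriminant 156/49, real irrational roots -3/14 + (1/7)*sqrt(39) and -3/14 - (1/7)*sqrt(39); poles of order 1, moduli -3/14 + (1/7)*sqrt(39) and 3/14 + (1/7)*sqrt(39).
The radius of convergence is the smallest modulus among the singular points: -3/14 + (1/7)*sqrt(39).
The factor ξ**2 + 3*ξ/7 - 3/4 splits as (ξ - a)(ξ - a') with a = -3/14 - (1/7)*sqrt(39), a' = -3/14 + (1/7)*sqrt(39). At the order-1 pole a set g(ξ) = (ξ - a)*f(ξ) = [15*ξ**2/14 - 6*ξ - 17/23] / (ξ - a').
Simple pole: residue = g(a) at a = -3/14 - (1/7)*sqrt(39), which is -633/196 - (91421/703248)*sqrt(39).
The factor ξ**2 + 3*ξ/7 - 3/4 splits as (ξ - a)(ξ - a') with a = -3/14 + (1/7)*sqrt(39), a' = -3/14 - (1/7)*sqrt(39). At the order-1 pole a set g(ξ) = (ξ - a)*f(ξ) = [15*ξ**2/14 - 6*ξ - 17/23] / (ξ - a').
Simple pole: residue = g(a) at a = -3/14 + (1/7)*sqrt(39), which is -633/196 + (91421/703248)*sqrt(39).
List the singular points by increasing real part (a conjugate pair: the negative imaginary part first).


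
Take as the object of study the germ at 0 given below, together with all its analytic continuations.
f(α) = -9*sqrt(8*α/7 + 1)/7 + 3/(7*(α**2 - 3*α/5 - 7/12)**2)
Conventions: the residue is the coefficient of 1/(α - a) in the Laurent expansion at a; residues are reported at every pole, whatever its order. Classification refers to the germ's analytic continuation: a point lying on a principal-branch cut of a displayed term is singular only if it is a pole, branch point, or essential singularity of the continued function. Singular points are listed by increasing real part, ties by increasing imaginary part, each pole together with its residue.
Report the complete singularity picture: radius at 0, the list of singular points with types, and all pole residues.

Radius of convergence at 0: -3/10 + (1/30)*sqrt(606).
At -7/8: an algebraic (square-root) branch point.
At 3/10 - (1/30)*sqrt(606): a pole of order 2; residue (1125/142814)*sqrt(606).
At 3/10 + (1/30)*sqrt(606): a pole of order 2; residue -(1125/142814)*sqrt(606).

Denominator factor (α**2 - 3*α/5 - 7/12)^2: discriminant 202/75, real irrational roots 3/10 + (1/30)*sqrt(606) and 3/10 - (1/30)*sqrt(606); poles of order 2, moduli 3/10 + (1/30)*sqrt(606) and -3/10 + (1/30)*sqrt(606).
Branch term (-9/7)*sqrt(1 - α/(-7/8)): its argument vanishes at α = -7/8, a square-root branch point, modulus 7/8.
The radius of convergence is the smallest modulus among the singular points: -3/10 + (1/30)*sqrt(606).
The branch term is analytic at 3/10 - (1/30)*sqrt(606) and contributes nothing to the residue; only the rational part matters.
The factor α**2 - 3*α/5 - 7/12 splits as (α - a)(α - a') with a = 3/10 - (1/30)*sqrt(606), a' = 3/10 + (1/30)*sqrt(606). At the order-2 pole a set g(α) = (α - a)^2*(rational part) = [3/7] / (α - a')^2.
Order-2 pole: residue = g'(a); g'(3/10 - (1/30)*sqrt(606)) = (1125/142814)*sqrt(606), so the residue is (1125/142814)*sqrt(606).
The branch term is analytic at 3/10 + (1/30)*sqrt(606) and contributes nothing to the residue; only the rational part matters.
The factor α**2 - 3*α/5 - 7/12 splits as (α - a)(α - a') with a = 3/10 + (1/30)*sqrt(606), a' = 3/10 - (1/30)*sqrt(606). At the order-2 pole a set g(α) = (α - a)^2*(rational part) = [3/7] / (α - a')^2.
Order-2 pole: residue = g'(a); g'(3/10 + (1/30)*sqrt(606)) = -(1125/142814)*sqrt(606), so the residue is -(1125/142814)*sqrt(606).
List the singular points by increasing real part (a conjugate pair: the negative imaginary part first).


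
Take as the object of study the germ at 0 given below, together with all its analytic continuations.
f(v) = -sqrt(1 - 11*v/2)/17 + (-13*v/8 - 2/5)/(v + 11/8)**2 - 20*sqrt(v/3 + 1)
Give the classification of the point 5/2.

The point is a regular point.

Denominator factors: v + 11/8 = 31/8 at v = 5/2 — none vanishes.
Branch term sqrt(1 - v/(-3)): argument at 5/2 is 11/6, nonzero, so 5/2 is not its branch point (a point on a principal cut is still regular for the continued germ).
Branch term sqrt(1 - v/(2/11)): argument at 5/2 is -51/4, nonzero, so 5/2 is not its branch point (a point on a principal cut is still regular for the continued germ).
So the germ continues analytically to 5/2.


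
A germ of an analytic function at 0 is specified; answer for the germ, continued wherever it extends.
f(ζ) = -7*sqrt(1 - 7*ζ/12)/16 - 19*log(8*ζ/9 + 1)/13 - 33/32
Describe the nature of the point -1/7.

The point is a regular point.

There is no denominator, hence no pole anywhere.
Branch term log(1 - ζ/(-9/8)): argument at -1/7 is 55/63, nonzero, so -1/7 is not its branch point (a point on a principal cut is still regular for the continued germ).
Branch term sqrt(1 - ζ/(12/7)): argument at -1/7 is 13/12, nonzero, so -1/7 is not its branch point (a point on a principal cut is still regular for the continued germ).
So the germ continues analytically to -1/7.


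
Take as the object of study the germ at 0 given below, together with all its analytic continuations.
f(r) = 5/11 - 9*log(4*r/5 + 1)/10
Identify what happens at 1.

The point is a regular point.

There is no denominator, hence no pole anywhere.
Branch term log(1 - r/(-5/4)): argument at 1 is 9/5, nonzero, so 1 is not its branch point (a point on a principal cut is still regular for the continued germ).
So the germ continues analytically to 1.


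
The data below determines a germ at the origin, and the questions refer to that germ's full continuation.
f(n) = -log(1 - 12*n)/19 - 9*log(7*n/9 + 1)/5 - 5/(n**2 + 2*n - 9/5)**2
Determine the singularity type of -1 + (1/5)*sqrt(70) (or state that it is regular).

The point is a pole of order 2.

The denominator factor n**2 + 2*n - 9/5 vanishes at -1 + (1/5)*sqrt(70) and appears to the power 2; the numerator there equals -5, nonzero, and no other factor vanishes.
The branch terms are analytic at this point.
Hence a pole whose order is the multiplicity, 2.


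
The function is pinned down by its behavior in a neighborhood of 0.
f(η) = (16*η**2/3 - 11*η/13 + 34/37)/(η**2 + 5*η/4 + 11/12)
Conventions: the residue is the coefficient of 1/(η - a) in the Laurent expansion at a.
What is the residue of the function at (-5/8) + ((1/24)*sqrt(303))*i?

The factor η**2 + 5*η/4 + 11/12 splits as (η - a)(η - a') with a = (-5/8) + ((1/24)*sqrt(303))*i, a' = (-5/8) - ((1/24)*sqrt(303))*i. At the order-1 pole a set g(η) = (η - a)*f(η) = [16*η**2/3 - 11*η/13 + 34/37] / (η - a').
Simple pole: residue = g(a) at a = (-5/8) + ((1/24)*sqrt(303))*i, which is (-293/78) - ((25127/874458)*sqrt(303))*i.

The residue is (-293/78) - ((25127/874458)*sqrt(303))*i.


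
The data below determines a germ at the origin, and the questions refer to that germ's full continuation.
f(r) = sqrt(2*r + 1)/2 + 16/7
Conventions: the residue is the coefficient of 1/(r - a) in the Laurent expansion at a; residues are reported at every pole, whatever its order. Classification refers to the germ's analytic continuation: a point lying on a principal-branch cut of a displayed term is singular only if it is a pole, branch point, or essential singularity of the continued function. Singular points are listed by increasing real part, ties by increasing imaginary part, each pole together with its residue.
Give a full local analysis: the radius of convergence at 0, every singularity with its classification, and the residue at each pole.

Branch term (1/2)*sqrt(1 - r/(-1/2)): its argument vanishes at r = -1/2, a square-root branch point, modulus 1/2.
The radius of convergence is the smallest modulus among the singular points: 1/2.

Radius of convergence at 0: 1/2.
At -1/2: an algebraic (square-root) branch point.


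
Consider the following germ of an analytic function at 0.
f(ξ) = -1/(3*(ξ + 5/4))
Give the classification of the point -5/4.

The denominator factor ξ + 5/4 vanishes at -5/4 and appears to the power 1; the numerator there equals -1/3, nonzero, and no other factor vanishes.
Hence a pole whose order is the multiplicity, 1.

The point is a pole of order 1.


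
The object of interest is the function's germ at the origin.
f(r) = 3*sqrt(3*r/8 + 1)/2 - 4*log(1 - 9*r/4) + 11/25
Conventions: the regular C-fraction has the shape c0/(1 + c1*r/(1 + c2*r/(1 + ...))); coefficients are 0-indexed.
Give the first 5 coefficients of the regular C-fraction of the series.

Taylor coefficients (expand at 0): a_0 = 97/50, a_1 = 297/32, a_2 = 10341/1024, a_3 = 248913/16384, a_4 = 26872641/1048576.
c0 = a_0 = 97/50. Peel one level at a time: if S = 1 + c*r/S' with S'(0) = 1, then c is the r-coefficient of S and S' = c*r/(S - 1).
S_1 = c0/f = 1 + (-7425/1552)*r + (85184325/4817408)*r^2 + ...; c1 = -7425/1552.
S_2 = c1*r/(S_1 - 1) = 1 + (126199/34144)*r + (-56129/123904)*r^2 + ...; c2 = 126199/34144.
S_3 = c2*r/(S_2 - 1) = 1 + (5444513/44422048)*r + (2395053949995/16308416103424)*r^2 + ...; c3 = 5444513/44422048.
S_4 = c3*r/(S_3 - 1) = 1 + (-271604056185/226669557472)*r + ...; c4 = -271604056185/226669557472.

The regular C-fraction coefficients are [97/50, -7425/1552, 126199/34144, 5444513/44422048, -271604056185/226669557472].


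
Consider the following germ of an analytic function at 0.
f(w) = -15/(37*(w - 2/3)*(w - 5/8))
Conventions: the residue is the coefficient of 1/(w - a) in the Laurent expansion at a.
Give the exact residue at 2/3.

At the order-1 pole 2/3 set g(w) = (w - (2/3))*f(w) = -15/(37*(w - 5/8)).
Simple pole: residue = g(a) at a = 2/3, which is -360/37.

The residue is -360/37.


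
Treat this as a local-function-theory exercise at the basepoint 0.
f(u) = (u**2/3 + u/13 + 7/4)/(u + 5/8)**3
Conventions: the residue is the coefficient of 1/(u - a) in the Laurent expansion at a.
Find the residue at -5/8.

At the order-3 pole -5/8 set g(u) = (u - (-5/8))^3*f(u) = u**2/3 + u/13 + 7/4.
Order-3 pole: residue = g''(a)/2; g''(-5/8) = 2/3, so the residue is 1/3.

The residue is 1/3.


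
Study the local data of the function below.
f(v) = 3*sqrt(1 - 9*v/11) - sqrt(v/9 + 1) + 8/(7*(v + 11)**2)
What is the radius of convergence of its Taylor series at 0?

The radius of convergence is 11/9.

Denominator factor (v + 11)^2: pole of order 2 at -11, modulus 11.
Branch term (-1)*sqrt(1 - v/(-9)): its argument vanishes at v = -9, a square-root branch point, modulus 9.
Branch term (3)*sqrt(1 - v/(11/9)): its argument vanishes at v = 11/9, a square-root branch point, modulus 11/9.
The radius of convergence is the smallest modulus among the singular points: 11/9.


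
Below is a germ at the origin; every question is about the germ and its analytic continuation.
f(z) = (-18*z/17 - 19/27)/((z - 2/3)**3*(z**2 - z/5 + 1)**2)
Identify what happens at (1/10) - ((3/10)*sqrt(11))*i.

The denominator factor z**2 - z/5 + 1 vanishes at (1/10) - ((3/10)*sqrt(11))*i and appears to the power 2; the numerator there equals (-1858/2295) + ((27/85)*sqrt(11))*i, nonzero, and no other factor vanishes.
Hence a pole whose order is the multiplicity, 2.

The point is a pole of order 2.


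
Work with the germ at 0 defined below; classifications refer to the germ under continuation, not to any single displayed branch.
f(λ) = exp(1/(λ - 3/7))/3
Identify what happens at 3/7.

The point is an essential singularity.

The exponent 1/(λ - (3/7)) has a pole at 3/7, so exp(1/(λ - (3/7))) takes every nonzero value near it: an essential singularity (not a pole of any order).


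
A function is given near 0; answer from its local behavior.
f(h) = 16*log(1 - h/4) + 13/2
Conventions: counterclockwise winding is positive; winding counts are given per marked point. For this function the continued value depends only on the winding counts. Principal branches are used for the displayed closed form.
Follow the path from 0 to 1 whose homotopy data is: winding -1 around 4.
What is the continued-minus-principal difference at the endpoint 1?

Continued minus principal equals -(32)*pi*i.

The rational part is single-valued and drops out of the difference; each branch term changes only by its own monodromy.
(16)*log(1 - h/(4)): each positive loop around 4 adds 2*pi*i to the log, so winding -1 contributes (16)*(-1)*2*pi*i = -(32)*pi*i.
Summing the contributions at h = 1 gives -(32)*pi*i.


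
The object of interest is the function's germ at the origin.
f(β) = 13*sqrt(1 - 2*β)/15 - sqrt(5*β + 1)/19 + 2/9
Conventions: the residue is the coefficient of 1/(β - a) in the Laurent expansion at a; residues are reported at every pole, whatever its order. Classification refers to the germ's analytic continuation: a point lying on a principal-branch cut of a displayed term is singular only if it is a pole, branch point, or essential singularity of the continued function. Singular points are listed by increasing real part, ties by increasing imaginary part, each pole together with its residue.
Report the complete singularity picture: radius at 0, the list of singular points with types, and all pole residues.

Branch term (13/15)*sqrt(1 - β/(1/2)): its argument vanishes at β = 1/2, a square-root branch point, modulus 1/2.
Branch term (-1/19)*sqrt(1 - β/(-1/5)): its argument vanishes at β = -1/5, a square-root branch point, modulus 1/5.
The radius of convergence is the smallest modulus among the singular points: 1/5.
List the singular points by increasing real part (a conjugate pair: the negative imaginary part first).

Radius of convergence at 0: 1/5.
At -1/5: an algebraic (square-root) branch point.
At 1/2: an algebraic (square-root) branch point.


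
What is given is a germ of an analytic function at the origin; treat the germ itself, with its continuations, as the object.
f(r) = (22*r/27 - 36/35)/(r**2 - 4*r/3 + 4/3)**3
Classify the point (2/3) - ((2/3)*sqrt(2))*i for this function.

The point is a pole of order 3.

The denominator factor r**2 - 4*r/3 + 4/3 vanishes at (2/3) - ((2/3)*sqrt(2))*i and appears to the power 3; the numerator there equals (-1376/2835) - ((44/81)*sqrt(2))*i, nonzero, and no other factor vanishes.
Hence a pole whose order is the multiplicity, 3.


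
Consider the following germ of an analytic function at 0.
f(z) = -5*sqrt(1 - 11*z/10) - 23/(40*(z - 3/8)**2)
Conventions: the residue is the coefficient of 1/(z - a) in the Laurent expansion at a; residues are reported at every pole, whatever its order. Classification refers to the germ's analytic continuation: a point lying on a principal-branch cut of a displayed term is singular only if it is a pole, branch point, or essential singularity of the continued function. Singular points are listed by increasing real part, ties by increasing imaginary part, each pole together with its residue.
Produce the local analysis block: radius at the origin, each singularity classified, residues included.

Radius of convergence at 0: 3/8.
At 3/8: a pole of order 2; residue 0.
At 10/11: an algebraic (square-root) branch point.

Denominator factor (z - 3/8)^2: pole of order 2 at 3/8, modulus 3/8.
Branch term (-5)*sqrt(1 - z/(10/11)): its argument vanishes at z = 10/11, a square-root branch point, modulus 10/11.
The radius of convergence is the smallest modulus among the singular points: 3/8.
The branch term is analytic at 3/8 and contributes nothing to the residue; only the rational part matters.
At the order-2 pole 3/8 set g(z) = (z - (3/8))^2*(rational part) = -23/40.
Order-2 pole: residue = g'(a); g'(3/8) = 0, so the residue is 0.
List the singular points by increasing real part (a conjugate pair: the negative imaginary part first).


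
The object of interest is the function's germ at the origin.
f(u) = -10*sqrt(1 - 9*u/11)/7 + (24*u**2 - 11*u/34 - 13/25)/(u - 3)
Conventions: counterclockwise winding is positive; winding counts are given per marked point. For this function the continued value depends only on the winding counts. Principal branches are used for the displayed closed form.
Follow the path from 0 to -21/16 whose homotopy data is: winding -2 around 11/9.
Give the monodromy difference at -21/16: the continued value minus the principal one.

Continued minus principal equals 0.

The rational part is single-valued and drops out of the difference; each branch term changes only by its own monodromy.
(-10/7)*sqrt(1 - u/(11/9)): winding -2 is even, the square root returns to the same sheet, contribution 0.
Summing the contributions at u = -21/16 gives 0.


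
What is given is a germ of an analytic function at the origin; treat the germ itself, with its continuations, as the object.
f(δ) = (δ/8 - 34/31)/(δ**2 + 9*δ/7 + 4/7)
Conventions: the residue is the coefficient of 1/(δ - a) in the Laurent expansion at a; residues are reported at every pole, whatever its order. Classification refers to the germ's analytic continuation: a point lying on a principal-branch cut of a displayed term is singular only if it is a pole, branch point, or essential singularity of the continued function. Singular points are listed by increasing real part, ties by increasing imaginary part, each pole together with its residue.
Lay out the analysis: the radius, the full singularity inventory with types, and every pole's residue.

Radius of convergence at 0: (2/7)*sqrt(7).
At (-9/14) - ((1/14)*sqrt(31))*i: a pole of order 1; residue (1/16) - ((4087/15376)*sqrt(31))*i.
At (-9/14) + ((1/14)*sqrt(31))*i: a pole of order 1; residue (1/16) + ((4087/15376)*sqrt(31))*i.

Denominator factor (δ**2 + 9*δ/7 + 4/7): discriminant -31/49, complex-conjugate roots (-9/14) + ((1/14)*sqrt(31))*i and (-9/14) - ((1/14)*sqrt(31))*i; poles of order 1, moduli (2/7)*sqrt(7) and (2/7)*sqrt(7).
The radius of convergence is the smallest modulus among the singular points: (2/7)*sqrt(7).
The factor δ**2 + 9*δ/7 + 4/7 splits as (δ - a)(δ - a') with a = (-9/14) - ((1/14)*sqrt(31))*i, a' = (-9/14) + ((1/14)*sqrt(31))*i. At the order-1 pole a set g(δ) = (δ - a)*f(δ) = [δ/8 - 34/31] / (δ - a').
Simple pole: residue = g(a) at a = (-9/14) - ((1/14)*sqrt(31))*i, which is (1/16) - ((4087/15376)*sqrt(31))*i.
The factor δ**2 + 9*δ/7 + 4/7 splits as (δ - a)(δ - a') with a = (-9/14) + ((1/14)*sqrt(31))*i, a' = (-9/14) - ((1/14)*sqrt(31))*i. At the order-1 pole a set g(δ) = (δ - a)*f(δ) = [δ/8 - 34/31] / (δ - a').
Simple pole: residue = g(a) at a = (-9/14) + ((1/14)*sqrt(31))*i, which is (1/16) + ((4087/15376)*sqrt(31))*i.
List the singular points by increasing real part (a conjugate pair: the negative imaginary part first).
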